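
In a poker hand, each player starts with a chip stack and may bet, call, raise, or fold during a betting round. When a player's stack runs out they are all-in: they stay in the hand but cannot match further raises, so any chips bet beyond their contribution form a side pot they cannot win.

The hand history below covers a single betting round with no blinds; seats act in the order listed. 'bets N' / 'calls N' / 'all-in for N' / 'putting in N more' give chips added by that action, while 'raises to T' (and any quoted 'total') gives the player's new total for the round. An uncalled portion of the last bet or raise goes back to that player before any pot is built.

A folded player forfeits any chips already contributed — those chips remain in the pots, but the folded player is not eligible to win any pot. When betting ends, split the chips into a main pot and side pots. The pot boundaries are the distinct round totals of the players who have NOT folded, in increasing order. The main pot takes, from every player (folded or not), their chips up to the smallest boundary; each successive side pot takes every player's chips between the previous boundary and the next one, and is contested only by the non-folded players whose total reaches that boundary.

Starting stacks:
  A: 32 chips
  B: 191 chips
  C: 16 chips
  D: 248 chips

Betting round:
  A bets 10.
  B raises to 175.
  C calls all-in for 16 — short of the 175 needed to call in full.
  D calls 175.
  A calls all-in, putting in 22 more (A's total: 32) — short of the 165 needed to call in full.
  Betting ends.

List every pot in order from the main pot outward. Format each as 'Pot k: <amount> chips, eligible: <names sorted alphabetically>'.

Contributions: A=32, B=175, C=16, D=175
Pot levels (distinct totals of non-folded players): 16, 32, 175
Layer 1-16: 16 each from A, B, C, D = 16*4 = 64 chips; eligible A, B, C, D
Layer 17-32: 16 each from A, B, D = 16*3 = 48 chips; eligible A, B, D
Layer 33-175: 143 each from B, D = 143*2 = 286 chips; eligible B, D

Pot 1: 64 chips, eligible: A, B, C, D
Pot 2: 48 chips, eligible: A, B, D
Pot 3: 286 chips, eligible: B, D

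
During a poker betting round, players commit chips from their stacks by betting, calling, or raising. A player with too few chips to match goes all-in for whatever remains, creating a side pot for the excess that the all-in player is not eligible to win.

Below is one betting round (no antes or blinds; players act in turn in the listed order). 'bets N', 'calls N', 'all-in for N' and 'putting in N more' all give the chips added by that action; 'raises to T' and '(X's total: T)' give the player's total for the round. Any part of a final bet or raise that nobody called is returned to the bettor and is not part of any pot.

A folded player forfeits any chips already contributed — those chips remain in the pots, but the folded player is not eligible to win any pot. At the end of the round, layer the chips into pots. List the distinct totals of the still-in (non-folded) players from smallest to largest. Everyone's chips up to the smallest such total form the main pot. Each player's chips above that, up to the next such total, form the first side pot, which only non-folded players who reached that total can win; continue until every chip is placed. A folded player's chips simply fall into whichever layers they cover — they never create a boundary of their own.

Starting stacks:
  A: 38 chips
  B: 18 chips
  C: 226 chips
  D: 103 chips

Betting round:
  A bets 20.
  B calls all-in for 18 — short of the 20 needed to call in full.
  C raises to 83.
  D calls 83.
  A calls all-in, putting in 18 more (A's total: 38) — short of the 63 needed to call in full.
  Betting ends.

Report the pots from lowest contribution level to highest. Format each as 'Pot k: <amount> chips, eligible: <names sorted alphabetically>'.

Pot 1: 72 chips, eligible: A, B, C, D
Pot 2: 60 chips, eligible: A, C, D
Pot 3: 90 chips, eligible: C, D

Derivation:
Contributions: A=38, B=18, C=83, D=83
Pot levels (distinct totals of non-folded players): 18, 38, 83
Layer 1-18: 18 each from A, B, C, D = 18*4 = 72 chips; eligible A, B, C, D
Layer 19-38: 20 each from A, C, D = 20*3 = 60 chips; eligible A, C, D
Layer 39-83: 45 each from C, D = 45*2 = 90 chips; eligible C, D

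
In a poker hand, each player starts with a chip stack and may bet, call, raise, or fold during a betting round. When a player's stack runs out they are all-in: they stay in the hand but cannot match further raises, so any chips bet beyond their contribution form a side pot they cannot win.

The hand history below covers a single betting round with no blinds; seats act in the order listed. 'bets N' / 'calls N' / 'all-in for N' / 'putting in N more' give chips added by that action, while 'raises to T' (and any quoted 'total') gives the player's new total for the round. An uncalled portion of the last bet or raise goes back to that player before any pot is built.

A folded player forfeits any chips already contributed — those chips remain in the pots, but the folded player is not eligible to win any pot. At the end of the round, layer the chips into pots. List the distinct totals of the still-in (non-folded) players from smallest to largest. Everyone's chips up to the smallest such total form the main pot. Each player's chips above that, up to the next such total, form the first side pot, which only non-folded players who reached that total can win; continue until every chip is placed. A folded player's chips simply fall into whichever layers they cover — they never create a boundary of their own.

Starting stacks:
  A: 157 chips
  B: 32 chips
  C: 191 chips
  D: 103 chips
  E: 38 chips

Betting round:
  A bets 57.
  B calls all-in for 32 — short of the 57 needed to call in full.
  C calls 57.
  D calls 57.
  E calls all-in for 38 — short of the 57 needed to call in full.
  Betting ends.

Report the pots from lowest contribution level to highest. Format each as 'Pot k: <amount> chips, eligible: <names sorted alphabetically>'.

Pot 1: 160 chips, eligible: A, B, C, D, E
Pot 2: 24 chips, eligible: A, C, D, E
Pot 3: 57 chips, eligible: A, C, D

Derivation:
Contributions: A=57, B=32, C=57, D=57, E=38
Pot levels (distinct totals of non-folded players): 32, 38, 57
Layer 1-32: 32 each from A, B, C, D, E = 32*5 = 160 chips; eligible A, B, C, D, E
Layer 33-38: 6 each from A, C, D, E = 6*4 = 24 chips; eligible A, C, D, E
Layer 39-57: 19 each from A, C, D = 19*3 = 57 chips; eligible A, C, D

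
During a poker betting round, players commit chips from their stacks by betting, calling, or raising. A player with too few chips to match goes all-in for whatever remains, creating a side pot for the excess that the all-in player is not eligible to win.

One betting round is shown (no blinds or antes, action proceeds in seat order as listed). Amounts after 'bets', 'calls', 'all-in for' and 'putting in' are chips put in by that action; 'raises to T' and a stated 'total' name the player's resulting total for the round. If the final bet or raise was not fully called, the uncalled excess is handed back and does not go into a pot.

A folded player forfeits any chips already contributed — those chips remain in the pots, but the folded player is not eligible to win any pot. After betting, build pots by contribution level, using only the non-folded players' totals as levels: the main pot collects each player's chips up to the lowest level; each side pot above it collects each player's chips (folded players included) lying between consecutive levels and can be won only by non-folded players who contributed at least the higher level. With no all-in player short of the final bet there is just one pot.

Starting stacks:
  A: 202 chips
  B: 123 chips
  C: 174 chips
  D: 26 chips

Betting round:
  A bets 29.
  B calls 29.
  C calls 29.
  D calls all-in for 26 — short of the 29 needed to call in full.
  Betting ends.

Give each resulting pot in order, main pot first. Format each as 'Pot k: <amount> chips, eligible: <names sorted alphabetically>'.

Contributions: A=29, B=29, C=29, D=26
Pot levels (distinct totals of non-folded players): 26, 29
Layer 1-26: 26 each from A, B, C, D = 26*4 = 104 chips; eligible A, B, C, D
Layer 27-29: 3 each from A, B, C = 3*3 = 9 chips; eligible A, B, C

Pot 1: 104 chips, eligible: A, B, C, D
Pot 2: 9 chips, eligible: A, B, C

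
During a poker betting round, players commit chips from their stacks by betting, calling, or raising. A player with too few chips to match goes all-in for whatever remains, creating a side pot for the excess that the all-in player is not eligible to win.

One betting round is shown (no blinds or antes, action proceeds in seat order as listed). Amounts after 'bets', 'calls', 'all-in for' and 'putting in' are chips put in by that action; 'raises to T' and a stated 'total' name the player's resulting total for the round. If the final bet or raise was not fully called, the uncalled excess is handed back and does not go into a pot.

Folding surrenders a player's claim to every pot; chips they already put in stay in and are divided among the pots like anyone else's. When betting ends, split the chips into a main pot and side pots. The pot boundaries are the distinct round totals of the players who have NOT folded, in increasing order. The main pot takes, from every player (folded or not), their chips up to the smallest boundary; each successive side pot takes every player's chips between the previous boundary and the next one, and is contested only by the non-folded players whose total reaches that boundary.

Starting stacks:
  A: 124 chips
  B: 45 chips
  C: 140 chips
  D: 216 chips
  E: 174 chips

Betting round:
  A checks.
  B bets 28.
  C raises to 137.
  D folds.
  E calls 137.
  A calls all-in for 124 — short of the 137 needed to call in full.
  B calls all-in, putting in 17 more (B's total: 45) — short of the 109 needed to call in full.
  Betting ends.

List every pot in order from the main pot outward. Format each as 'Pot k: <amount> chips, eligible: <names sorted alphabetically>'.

Pot 1: 180 chips, eligible: A, B, C, E
Pot 2: 237 chips, eligible: A, C, E
Pot 3: 26 chips, eligible: C, E

Derivation:
Contributions: A=124, B=45, C=137, E=137
Folded: D
Pot levels (distinct totals of non-folded players): 45, 124, 137
Layer 1-45: 45 each from A, B, C, E = 45*4 = 180 chips; eligible A, B, C, E
Layer 46-124: 79 each from A, C, E = 79*3 = 237 chips; eligible A, C, E
Layer 125-137: 13 each from C, E = 13*2 = 26 chips; eligible C, E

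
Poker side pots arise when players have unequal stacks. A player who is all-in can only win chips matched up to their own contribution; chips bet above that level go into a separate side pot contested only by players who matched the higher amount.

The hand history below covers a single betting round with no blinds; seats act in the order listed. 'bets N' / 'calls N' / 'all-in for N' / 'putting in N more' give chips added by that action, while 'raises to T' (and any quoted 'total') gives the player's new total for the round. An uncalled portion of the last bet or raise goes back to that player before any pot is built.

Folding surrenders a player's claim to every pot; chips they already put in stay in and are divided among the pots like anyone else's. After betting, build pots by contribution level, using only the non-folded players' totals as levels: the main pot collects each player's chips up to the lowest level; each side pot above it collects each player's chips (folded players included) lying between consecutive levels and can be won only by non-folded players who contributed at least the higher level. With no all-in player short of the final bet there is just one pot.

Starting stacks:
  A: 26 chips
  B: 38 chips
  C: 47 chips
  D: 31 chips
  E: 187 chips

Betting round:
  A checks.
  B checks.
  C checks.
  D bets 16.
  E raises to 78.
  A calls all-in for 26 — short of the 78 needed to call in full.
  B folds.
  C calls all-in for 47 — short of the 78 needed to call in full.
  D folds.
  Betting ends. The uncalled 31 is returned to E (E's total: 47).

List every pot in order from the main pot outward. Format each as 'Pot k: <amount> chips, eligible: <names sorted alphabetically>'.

Pot 1: 94 chips, eligible: A, C, E
Pot 2: 42 chips, eligible: C, E

Derivation:
Contributions (after 31 returned to E): A=26, C=47, D=16, E=47
Folded: B, D
Pot levels (distinct totals of non-folded players): 26, 47
Layer 1-26: A 26 + C 26 + D 16 + E 26 = 94 chips; eligible A, C, E
Layer 27-47: 21 each from C, E = 21*2 = 42 chips; eligible C, E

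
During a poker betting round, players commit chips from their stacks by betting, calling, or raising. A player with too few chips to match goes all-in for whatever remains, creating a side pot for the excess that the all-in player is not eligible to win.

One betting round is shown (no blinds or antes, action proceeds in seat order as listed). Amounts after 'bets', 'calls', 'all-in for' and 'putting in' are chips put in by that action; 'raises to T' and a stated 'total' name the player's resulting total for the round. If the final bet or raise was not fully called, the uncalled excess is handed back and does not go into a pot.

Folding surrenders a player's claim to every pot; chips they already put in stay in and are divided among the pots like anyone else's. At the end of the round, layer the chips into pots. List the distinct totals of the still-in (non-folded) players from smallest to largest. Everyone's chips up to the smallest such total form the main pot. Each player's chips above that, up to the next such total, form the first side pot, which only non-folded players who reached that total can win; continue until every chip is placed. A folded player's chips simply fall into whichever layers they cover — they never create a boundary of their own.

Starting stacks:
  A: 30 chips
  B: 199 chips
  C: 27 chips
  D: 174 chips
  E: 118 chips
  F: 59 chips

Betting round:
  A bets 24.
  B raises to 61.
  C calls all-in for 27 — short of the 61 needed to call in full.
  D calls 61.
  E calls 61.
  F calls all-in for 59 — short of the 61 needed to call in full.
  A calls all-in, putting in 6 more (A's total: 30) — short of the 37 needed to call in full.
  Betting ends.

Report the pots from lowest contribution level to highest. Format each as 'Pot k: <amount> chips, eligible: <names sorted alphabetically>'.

Pot 1: 162 chips, eligible: A, B, C, D, E, F
Pot 2: 15 chips, eligible: A, B, D, E, F
Pot 3: 116 chips, eligible: B, D, E, F
Pot 4: 6 chips, eligible: B, D, E

Derivation:
Contributions: A=30, B=61, C=27, D=61, E=61, F=59
Pot levels (distinct totals of non-folded players): 27, 30, 59, 61
Layer 1-27: 27 each from A, B, C, D, E, F = 27*6 = 162 chips; eligible A, B, C, D, E, F
Layer 28-30: 3 each from A, B, D, E, F = 3*5 = 15 chips; eligible A, B, D, E, F
Layer 31-59: 29 each from B, D, E, F = 29*4 = 116 chips; eligible B, D, E, F
Layer 60-61: 2 each from B, D, E = 2*3 = 6 chips; eligible B, D, E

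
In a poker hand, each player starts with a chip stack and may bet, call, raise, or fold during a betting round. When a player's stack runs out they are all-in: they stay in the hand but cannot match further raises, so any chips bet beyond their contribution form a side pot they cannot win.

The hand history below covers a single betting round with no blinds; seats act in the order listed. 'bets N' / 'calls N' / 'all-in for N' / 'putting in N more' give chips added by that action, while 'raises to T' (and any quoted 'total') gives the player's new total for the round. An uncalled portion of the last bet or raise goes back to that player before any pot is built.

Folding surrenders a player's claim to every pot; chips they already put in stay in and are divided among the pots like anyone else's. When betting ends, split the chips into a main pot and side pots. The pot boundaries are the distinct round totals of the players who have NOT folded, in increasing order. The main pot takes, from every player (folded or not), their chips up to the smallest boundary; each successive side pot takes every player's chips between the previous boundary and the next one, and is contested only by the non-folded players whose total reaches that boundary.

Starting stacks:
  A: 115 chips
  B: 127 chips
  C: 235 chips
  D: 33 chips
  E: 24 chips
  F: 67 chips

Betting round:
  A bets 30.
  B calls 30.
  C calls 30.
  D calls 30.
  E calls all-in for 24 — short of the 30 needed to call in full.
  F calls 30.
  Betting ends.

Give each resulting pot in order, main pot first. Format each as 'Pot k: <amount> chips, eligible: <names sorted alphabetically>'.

Contributions: A=30, B=30, C=30, D=30, E=24, F=30
Pot levels (distinct totals of non-folded players): 24, 30
Layer 1-24: 24 each from A, B, C, D, E, F = 24*6 = 144 chips; eligible A, B, C, D, E, F
Layer 25-30: 6 each from A, B, C, D, F = 6*5 = 30 chips; eligible A, B, C, D, F

Pot 1: 144 chips, eligible: A, B, C, D, E, F
Pot 2: 30 chips, eligible: A, B, C, D, F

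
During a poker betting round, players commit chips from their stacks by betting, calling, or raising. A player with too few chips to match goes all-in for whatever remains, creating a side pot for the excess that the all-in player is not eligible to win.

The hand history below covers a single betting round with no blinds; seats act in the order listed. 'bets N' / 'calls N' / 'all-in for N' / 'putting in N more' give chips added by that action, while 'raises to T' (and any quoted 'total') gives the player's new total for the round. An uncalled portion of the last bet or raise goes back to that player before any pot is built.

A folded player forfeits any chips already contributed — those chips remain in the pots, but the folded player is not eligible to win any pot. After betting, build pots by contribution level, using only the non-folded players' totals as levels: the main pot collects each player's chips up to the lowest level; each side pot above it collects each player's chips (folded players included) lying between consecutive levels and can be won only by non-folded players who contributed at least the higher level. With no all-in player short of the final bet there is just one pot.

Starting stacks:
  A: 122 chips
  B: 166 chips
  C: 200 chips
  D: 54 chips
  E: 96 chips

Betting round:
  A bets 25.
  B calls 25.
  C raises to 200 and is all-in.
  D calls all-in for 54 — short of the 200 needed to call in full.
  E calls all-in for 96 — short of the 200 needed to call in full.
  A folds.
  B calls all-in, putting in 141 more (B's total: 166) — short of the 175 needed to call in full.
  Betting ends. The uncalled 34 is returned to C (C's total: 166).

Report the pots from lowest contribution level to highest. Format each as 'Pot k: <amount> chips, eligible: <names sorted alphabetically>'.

Pot 1: 241 chips, eligible: B, C, D, E
Pot 2: 126 chips, eligible: B, C, E
Pot 3: 140 chips, eligible: B, C

Derivation:
Contributions (after 34 returned to C): A=25, B=166, C=166, D=54, E=96
Folded: A
Pot levels (distinct totals of non-folded players): 54, 96, 166
Layer 1-54: A 25 + B 54 + C 54 + D 54 + E 54 = 241 chips; eligible B, C, D, E
Layer 55-96: 42 each from B, C, E = 42*3 = 126 chips; eligible B, C, E
Layer 97-166: 70 each from B, C = 70*2 = 140 chips; eligible B, C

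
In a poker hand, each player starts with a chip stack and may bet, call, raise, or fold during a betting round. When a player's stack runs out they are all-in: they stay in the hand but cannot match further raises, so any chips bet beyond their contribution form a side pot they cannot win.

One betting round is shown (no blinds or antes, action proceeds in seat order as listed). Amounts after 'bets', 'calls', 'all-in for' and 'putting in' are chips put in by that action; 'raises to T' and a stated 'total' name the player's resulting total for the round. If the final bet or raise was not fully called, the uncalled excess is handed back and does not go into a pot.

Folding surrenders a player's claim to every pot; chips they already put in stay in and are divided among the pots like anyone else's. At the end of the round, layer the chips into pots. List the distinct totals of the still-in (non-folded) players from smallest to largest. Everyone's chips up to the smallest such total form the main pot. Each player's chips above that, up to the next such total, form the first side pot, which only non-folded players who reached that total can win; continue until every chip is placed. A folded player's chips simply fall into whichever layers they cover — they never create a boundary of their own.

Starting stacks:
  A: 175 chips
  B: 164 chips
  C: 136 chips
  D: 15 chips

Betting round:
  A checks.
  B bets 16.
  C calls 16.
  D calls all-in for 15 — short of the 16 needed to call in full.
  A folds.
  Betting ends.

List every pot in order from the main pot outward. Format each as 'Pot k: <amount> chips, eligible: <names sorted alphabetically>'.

Contributions: B=16, C=16, D=15
Folded: A
Pot levels (distinct totals of non-folded players): 15, 16
Layer 1-15: 15 each from B, C, D = 15*3 = 45 chips; eligible B, C, D
Layer 16-16: 1 each from B, C = 1*2 = 2 chips; eligible B, C

Pot 1: 45 chips, eligible: B, C, D
Pot 2: 2 chips, eligible: B, C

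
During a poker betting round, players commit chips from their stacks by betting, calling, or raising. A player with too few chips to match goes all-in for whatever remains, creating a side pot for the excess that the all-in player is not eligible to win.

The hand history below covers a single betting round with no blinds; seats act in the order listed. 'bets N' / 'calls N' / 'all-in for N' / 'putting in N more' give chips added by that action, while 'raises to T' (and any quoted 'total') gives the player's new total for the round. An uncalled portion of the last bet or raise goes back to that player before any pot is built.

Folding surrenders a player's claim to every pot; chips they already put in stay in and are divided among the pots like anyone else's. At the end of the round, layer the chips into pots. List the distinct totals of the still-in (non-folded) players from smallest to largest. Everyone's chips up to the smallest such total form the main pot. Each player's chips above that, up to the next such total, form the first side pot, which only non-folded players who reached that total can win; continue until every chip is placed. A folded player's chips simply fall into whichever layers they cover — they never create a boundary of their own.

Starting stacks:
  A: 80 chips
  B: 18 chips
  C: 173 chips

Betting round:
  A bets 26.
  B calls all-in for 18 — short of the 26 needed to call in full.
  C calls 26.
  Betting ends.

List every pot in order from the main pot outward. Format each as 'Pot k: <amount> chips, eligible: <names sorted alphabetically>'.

Contributions: A=26, B=18, C=26
Pot levels (distinct totals of non-folded players): 18, 26
Layer 1-18: 18 each from A, B, C = 18*3 = 54 chips; eligible A, B, C
Layer 19-26: 8 each from A, C = 8*2 = 16 chips; eligible A, C

Pot 1: 54 chips, eligible: A, B, C
Pot 2: 16 chips, eligible: A, C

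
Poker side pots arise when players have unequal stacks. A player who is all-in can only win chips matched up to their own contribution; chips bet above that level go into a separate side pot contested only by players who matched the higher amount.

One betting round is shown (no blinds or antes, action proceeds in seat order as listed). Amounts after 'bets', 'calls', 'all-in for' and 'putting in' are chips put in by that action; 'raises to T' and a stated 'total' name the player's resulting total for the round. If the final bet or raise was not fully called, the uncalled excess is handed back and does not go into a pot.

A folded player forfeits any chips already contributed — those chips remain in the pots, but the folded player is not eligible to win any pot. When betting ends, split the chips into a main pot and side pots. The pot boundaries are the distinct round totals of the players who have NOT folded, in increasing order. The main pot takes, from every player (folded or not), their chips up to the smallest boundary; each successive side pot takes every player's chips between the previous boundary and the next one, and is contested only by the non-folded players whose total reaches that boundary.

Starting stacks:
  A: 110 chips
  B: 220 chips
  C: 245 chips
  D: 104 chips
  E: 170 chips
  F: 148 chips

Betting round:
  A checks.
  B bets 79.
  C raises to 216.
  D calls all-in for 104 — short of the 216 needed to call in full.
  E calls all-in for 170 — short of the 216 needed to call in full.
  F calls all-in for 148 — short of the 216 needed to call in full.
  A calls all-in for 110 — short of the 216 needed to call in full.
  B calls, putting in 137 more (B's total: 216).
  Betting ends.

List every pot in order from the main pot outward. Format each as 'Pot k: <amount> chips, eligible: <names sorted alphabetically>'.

Contributions: A=110, B=216, C=216, D=104, E=170, F=148
Pot levels (distinct totals of non-folded players): 104, 110, 148, 170, 216
Layer 1-104: 104 each from A, B, C, D, E, F = 104*6 = 624 chips; eligible A, B, C, D, E, F
Layer 105-110: 6 each from A, B, C, E, F = 6*5 = 30 chips; eligible A, B, C, E, F
Layer 111-148: 38 each from B, C, E, F = 38*4 = 152 chips; eligible B, C, E, F
Layer 149-170: 22 each from B, C, E = 22*3 = 66 chips; eligible B, C, E
Layer 171-216: 46 each from B, C = 46*2 = 92 chips; eligible B, C

Pot 1: 624 chips, eligible: A, B, C, D, E, F
Pot 2: 30 chips, eligible: A, B, C, E, F
Pot 3: 152 chips, eligible: B, C, E, F
Pot 4: 66 chips, eligible: B, C, E
Pot 5: 92 chips, eligible: B, C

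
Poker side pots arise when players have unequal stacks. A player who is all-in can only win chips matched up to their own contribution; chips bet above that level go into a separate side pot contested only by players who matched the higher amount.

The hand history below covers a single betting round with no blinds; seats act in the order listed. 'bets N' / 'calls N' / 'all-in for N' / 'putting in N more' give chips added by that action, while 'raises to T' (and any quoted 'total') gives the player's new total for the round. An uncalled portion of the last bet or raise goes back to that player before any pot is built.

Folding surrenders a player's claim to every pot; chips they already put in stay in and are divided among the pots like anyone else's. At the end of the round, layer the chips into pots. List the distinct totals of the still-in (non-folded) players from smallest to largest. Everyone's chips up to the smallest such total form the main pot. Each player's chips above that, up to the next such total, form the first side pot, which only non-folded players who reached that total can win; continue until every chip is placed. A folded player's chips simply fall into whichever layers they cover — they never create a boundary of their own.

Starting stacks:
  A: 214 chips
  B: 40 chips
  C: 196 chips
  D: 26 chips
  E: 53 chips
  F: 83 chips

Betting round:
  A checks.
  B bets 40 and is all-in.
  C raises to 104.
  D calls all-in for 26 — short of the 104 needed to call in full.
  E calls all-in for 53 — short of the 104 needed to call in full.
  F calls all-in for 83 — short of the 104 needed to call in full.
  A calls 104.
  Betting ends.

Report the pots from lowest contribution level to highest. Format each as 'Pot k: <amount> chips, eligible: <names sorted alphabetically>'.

Pot 1: 156 chips, eligible: A, B, C, D, E, F
Pot 2: 70 chips, eligible: A, B, C, E, F
Pot 3: 52 chips, eligible: A, C, E, F
Pot 4: 90 chips, eligible: A, C, F
Pot 5: 42 chips, eligible: A, C

Derivation:
Contributions: A=104, B=40, C=104, D=26, E=53, F=83
Pot levels (distinct totals of non-folded players): 26, 40, 53, 83, 104
Layer 1-26: 26 each from A, B, C, D, E, F = 26*6 = 156 chips; eligible A, B, C, D, E, F
Layer 27-40: 14 each from A, B, C, E, F = 14*5 = 70 chips; eligible A, B, C, E, F
Layer 41-53: 13 each from A, C, E, F = 13*4 = 52 chips; eligible A, C, E, F
Layer 54-83: 30 each from A, C, F = 30*3 = 90 chips; eligible A, C, F
Layer 84-104: 21 each from A, C = 21*2 = 42 chips; eligible A, C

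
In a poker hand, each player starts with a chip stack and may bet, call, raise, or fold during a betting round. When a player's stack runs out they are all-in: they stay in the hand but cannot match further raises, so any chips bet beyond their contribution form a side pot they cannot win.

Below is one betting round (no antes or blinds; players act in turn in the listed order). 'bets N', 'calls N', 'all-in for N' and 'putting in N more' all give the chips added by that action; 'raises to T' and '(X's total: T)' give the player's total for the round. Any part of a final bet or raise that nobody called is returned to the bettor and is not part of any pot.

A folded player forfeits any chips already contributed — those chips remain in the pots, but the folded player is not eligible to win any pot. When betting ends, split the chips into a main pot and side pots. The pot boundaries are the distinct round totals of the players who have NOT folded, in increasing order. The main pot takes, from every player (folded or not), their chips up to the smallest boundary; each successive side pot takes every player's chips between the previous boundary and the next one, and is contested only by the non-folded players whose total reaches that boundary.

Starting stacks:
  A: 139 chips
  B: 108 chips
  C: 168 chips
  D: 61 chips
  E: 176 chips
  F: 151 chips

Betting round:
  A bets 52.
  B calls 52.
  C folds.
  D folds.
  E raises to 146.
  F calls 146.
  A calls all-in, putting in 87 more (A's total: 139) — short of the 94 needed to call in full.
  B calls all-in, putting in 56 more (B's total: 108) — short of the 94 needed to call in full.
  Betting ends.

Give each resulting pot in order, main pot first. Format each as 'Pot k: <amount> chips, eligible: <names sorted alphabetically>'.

Contributions: A=139, B=108, E=146, F=146
Folded: C, D
Pot levels (distinct totals of non-folded players): 108, 139, 146
Layer 1-108: 108 each from A, B, E, F = 108*4 = 432 chips; eligible A, B, E, F
Layer 109-139: 31 each from A, E, F = 31*3 = 93 chips; eligible A, E, F
Layer 140-146: 7 each from E, F = 7*2 = 14 chips; eligible E, F

Pot 1: 432 chips, eligible: A, B, E, F
Pot 2: 93 chips, eligible: A, E, F
Pot 3: 14 chips, eligible: E, F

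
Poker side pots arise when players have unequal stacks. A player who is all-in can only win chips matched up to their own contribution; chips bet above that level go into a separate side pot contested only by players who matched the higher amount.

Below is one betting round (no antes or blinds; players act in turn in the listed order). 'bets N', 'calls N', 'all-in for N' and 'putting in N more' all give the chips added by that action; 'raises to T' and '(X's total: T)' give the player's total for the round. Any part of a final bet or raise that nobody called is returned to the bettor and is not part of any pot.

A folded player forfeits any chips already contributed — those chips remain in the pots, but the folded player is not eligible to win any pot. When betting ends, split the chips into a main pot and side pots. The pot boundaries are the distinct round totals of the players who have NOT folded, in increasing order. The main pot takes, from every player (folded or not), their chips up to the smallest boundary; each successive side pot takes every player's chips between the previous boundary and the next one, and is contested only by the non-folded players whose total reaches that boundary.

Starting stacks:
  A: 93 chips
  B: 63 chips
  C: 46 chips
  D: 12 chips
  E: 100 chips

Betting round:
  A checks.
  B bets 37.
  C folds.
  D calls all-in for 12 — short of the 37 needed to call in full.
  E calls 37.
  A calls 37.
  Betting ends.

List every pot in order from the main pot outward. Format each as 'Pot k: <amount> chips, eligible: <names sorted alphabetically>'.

Pot 1: 48 chips, eligible: A, B, D, E
Pot 2: 75 chips, eligible: A, B, E

Derivation:
Contributions: A=37, B=37, D=12, E=37
Folded: C
Pot levels (distinct totals of non-folded players): 12, 37
Layer 1-12: 12 each from A, B, D, E = 12*4 = 48 chips; eligible A, B, D, E
Layer 13-37: 25 each from A, B, E = 25*3 = 75 chips; eligible A, B, E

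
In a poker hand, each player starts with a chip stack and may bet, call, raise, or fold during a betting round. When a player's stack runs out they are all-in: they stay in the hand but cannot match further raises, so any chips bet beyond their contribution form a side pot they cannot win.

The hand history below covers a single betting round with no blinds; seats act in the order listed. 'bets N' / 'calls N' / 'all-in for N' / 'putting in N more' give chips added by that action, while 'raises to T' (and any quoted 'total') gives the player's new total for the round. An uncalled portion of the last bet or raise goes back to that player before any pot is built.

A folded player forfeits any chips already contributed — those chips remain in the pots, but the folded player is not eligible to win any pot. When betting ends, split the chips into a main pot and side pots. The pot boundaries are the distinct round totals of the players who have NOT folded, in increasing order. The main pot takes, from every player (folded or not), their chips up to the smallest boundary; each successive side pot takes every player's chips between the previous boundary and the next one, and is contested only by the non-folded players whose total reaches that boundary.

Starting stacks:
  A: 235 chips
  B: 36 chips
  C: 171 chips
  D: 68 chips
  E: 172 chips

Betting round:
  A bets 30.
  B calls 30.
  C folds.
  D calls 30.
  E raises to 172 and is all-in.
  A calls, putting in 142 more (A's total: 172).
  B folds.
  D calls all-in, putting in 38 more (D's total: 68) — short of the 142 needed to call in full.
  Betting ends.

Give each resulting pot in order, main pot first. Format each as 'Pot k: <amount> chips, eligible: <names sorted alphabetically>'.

Contributions: A=172, B=30, D=68, E=172
Folded: B, C
Pot levels (distinct totals of non-folded players): 68, 172
Layer 1-68: A 68 + B 30 + D 68 + E 68 = 234 chips; eligible A, D, E
Layer 69-172: 104 each from A, E = 104*2 = 208 chips; eligible A, E

Pot 1: 234 chips, eligible: A, D, E
Pot 2: 208 chips, eligible: A, E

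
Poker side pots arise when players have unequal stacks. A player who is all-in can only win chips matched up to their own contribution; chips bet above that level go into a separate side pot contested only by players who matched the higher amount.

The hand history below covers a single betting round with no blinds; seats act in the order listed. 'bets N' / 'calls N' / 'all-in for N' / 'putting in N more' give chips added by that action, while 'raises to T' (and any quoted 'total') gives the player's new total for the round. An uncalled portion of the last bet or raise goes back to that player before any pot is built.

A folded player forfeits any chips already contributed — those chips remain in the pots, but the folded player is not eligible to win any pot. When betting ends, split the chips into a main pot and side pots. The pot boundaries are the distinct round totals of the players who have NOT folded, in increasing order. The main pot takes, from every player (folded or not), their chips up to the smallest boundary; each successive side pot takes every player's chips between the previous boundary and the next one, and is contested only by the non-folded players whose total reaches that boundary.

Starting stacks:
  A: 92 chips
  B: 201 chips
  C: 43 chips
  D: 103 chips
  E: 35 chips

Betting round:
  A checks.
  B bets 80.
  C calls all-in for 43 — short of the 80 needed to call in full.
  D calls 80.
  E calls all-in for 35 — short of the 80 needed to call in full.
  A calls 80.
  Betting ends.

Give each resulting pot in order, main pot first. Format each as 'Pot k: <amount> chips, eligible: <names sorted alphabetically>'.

Pot 1: 175 chips, eligible: A, B, C, D, E
Pot 2: 32 chips, eligible: A, B, C, D
Pot 3: 111 chips, eligible: A, B, D

Derivation:
Contributions: A=80, B=80, C=43, D=80, E=35
Pot levels (distinct totals of non-folded players): 35, 43, 80
Layer 1-35: 35 each from A, B, C, D, E = 35*5 = 175 chips; eligible A, B, C, D, E
Layer 36-43: 8 each from A, B, C, D = 8*4 = 32 chips; eligible A, B, C, D
Layer 44-80: 37 each from A, B, D = 37*3 = 111 chips; eligible A, B, D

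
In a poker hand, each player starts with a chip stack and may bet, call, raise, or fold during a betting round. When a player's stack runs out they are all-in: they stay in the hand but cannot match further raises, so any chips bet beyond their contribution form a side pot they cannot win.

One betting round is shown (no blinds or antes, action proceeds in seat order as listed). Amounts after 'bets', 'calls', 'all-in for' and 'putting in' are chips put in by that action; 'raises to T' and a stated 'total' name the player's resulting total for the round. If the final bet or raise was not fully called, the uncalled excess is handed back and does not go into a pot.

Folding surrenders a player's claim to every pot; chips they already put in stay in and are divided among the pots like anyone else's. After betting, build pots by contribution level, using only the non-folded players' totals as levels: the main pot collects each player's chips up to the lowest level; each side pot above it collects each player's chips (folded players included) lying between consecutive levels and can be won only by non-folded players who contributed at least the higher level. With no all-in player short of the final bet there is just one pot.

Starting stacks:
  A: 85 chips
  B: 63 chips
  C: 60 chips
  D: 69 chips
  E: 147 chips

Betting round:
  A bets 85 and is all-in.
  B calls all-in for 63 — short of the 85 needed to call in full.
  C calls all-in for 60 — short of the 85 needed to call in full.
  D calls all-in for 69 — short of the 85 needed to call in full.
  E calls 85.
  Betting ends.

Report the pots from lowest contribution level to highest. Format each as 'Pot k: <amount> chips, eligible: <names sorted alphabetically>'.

Pot 1: 300 chips, eligible: A, B, C, D, E
Pot 2: 12 chips, eligible: A, B, D, E
Pot 3: 18 chips, eligible: A, D, E
Pot 4: 32 chips, eligible: A, E

Derivation:
Contributions: A=85, B=63, C=60, D=69, E=85
Pot levels (distinct totals of non-folded players): 60, 63, 69, 85
Layer 1-60: 60 each from A, B, C, D, E = 60*5 = 300 chips; eligible A, B, C, D, E
Layer 61-63: 3 each from A, B, D, E = 3*4 = 12 chips; eligible A, B, D, E
Layer 64-69: 6 each from A, D, E = 6*3 = 18 chips; eligible A, D, E
Layer 70-85: 16 each from A, E = 16*2 = 32 chips; eligible A, E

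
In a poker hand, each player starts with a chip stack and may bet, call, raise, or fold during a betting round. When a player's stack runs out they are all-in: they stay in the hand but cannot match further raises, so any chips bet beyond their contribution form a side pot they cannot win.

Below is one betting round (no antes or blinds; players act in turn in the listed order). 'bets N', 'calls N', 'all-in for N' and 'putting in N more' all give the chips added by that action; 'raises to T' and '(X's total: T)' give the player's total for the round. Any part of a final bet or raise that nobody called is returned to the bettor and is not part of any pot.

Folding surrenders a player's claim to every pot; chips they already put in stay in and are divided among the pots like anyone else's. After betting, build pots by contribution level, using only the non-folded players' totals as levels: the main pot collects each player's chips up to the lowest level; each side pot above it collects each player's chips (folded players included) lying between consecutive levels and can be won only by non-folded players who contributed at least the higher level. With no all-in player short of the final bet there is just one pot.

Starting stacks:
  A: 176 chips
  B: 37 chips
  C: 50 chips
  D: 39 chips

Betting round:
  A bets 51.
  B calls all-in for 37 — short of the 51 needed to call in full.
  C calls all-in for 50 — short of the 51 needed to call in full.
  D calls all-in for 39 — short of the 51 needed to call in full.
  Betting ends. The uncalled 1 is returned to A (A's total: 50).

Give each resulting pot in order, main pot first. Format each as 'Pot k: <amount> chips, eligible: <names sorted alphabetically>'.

Contributions (after 1 returned to A): A=50, B=37, C=50, D=39
Pot levels (distinct totals of non-folded players): 37, 39, 50
Layer 1-37: 37 each from A, B, C, D = 37*4 = 148 chips; eligible A, B, C, D
Layer 38-39: 2 each from A, C, D = 2*3 = 6 chips; eligible A, C, D
Layer 40-50: 11 each from A, C = 11*2 = 22 chips; eligible A, C

Pot 1: 148 chips, eligible: A, B, C, D
Pot 2: 6 chips, eligible: A, C, D
Pot 3: 22 chips, eligible: A, C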